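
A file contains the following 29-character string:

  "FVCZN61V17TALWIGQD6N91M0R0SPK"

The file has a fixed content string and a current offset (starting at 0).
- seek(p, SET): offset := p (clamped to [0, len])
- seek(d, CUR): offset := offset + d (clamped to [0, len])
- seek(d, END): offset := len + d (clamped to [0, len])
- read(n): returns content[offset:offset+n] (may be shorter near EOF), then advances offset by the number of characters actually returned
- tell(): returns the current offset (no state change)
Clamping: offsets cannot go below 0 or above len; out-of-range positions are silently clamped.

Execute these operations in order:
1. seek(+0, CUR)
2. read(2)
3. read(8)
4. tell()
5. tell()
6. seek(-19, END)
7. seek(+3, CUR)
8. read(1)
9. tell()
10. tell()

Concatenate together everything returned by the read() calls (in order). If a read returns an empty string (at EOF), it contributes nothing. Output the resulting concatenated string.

After 1 (seek(+0, CUR)): offset=0
After 2 (read(2)): returned 'FV', offset=2
After 3 (read(8)): returned 'CZN61V17', offset=10
After 4 (tell()): offset=10
After 5 (tell()): offset=10
After 6 (seek(-19, END)): offset=10
After 7 (seek(+3, CUR)): offset=13
After 8 (read(1)): returned 'W', offset=14
After 9 (tell()): offset=14
After 10 (tell()): offset=14

Answer: FVCZN61V17W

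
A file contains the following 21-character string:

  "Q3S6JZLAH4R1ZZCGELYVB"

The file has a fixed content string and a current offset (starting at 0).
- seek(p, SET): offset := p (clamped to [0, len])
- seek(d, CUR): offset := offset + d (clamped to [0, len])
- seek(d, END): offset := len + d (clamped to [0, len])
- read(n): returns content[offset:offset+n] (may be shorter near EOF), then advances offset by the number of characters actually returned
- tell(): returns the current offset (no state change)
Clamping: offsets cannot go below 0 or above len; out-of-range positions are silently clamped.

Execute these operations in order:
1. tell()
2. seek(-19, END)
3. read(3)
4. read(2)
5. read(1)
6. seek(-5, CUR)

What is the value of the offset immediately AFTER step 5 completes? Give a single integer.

After 1 (tell()): offset=0
After 2 (seek(-19, END)): offset=2
After 3 (read(3)): returned 'S6J', offset=5
After 4 (read(2)): returned 'ZL', offset=7
After 5 (read(1)): returned 'A', offset=8

Answer: 8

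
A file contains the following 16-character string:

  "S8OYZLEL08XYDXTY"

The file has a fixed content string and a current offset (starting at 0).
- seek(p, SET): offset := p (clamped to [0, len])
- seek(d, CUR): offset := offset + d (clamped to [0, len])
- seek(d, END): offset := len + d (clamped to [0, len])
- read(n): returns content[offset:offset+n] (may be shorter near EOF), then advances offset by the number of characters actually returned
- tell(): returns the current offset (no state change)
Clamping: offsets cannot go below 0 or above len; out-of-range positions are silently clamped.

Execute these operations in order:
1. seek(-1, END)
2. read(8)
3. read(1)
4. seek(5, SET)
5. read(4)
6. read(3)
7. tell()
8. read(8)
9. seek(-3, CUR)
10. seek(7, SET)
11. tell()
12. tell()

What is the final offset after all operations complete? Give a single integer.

After 1 (seek(-1, END)): offset=15
After 2 (read(8)): returned 'Y', offset=16
After 3 (read(1)): returned '', offset=16
After 4 (seek(5, SET)): offset=5
After 5 (read(4)): returned 'LEL0', offset=9
After 6 (read(3)): returned '8XY', offset=12
After 7 (tell()): offset=12
After 8 (read(8)): returned 'DXTY', offset=16
After 9 (seek(-3, CUR)): offset=13
After 10 (seek(7, SET)): offset=7
After 11 (tell()): offset=7
After 12 (tell()): offset=7

Answer: 7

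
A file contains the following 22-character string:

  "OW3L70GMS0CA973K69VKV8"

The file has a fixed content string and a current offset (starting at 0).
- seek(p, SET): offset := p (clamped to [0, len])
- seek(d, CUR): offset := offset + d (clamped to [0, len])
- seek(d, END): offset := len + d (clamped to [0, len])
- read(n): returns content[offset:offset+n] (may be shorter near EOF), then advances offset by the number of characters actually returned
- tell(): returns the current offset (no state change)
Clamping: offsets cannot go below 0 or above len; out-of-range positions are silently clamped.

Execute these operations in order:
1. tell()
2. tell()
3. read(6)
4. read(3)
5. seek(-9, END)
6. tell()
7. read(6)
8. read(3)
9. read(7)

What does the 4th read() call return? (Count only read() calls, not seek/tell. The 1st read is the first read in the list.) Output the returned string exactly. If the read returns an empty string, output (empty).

Answer: KV8

Derivation:
After 1 (tell()): offset=0
After 2 (tell()): offset=0
After 3 (read(6)): returned 'OW3L70', offset=6
After 4 (read(3)): returned 'GMS', offset=9
After 5 (seek(-9, END)): offset=13
After 6 (tell()): offset=13
After 7 (read(6)): returned '73K69V', offset=19
After 8 (read(3)): returned 'KV8', offset=22
After 9 (read(7)): returned '', offset=22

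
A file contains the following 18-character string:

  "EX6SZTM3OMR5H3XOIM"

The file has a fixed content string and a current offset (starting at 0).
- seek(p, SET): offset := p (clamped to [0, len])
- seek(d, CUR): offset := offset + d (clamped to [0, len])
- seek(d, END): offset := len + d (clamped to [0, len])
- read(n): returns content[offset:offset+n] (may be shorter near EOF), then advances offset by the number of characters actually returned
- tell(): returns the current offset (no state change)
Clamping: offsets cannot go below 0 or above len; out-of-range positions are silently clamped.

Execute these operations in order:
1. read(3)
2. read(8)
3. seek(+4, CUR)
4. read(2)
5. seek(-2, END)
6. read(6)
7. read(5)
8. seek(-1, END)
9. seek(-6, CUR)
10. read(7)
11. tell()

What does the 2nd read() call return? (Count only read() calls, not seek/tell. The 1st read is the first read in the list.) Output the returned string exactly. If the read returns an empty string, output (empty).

After 1 (read(3)): returned 'EX6', offset=3
After 2 (read(8)): returned 'SZTM3OMR', offset=11
After 3 (seek(+4, CUR)): offset=15
After 4 (read(2)): returned 'OI', offset=17
After 5 (seek(-2, END)): offset=16
After 6 (read(6)): returned 'IM', offset=18
After 7 (read(5)): returned '', offset=18
After 8 (seek(-1, END)): offset=17
After 9 (seek(-6, CUR)): offset=11
After 10 (read(7)): returned '5H3XOIM', offset=18
After 11 (tell()): offset=18

Answer: SZTM3OMR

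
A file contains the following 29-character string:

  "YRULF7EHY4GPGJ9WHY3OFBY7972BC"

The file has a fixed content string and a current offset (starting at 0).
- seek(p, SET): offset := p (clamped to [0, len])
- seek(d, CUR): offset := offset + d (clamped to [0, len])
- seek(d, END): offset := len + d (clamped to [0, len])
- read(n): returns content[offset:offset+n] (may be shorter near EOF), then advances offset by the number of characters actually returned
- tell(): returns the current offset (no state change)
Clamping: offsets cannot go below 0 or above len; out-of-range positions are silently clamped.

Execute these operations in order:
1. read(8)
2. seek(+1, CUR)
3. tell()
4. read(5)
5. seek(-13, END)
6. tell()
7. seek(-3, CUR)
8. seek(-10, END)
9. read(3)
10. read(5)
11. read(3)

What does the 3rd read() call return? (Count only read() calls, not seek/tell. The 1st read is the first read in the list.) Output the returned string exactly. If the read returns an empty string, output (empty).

After 1 (read(8)): returned 'YRULF7EH', offset=8
After 2 (seek(+1, CUR)): offset=9
After 3 (tell()): offset=9
After 4 (read(5)): returned '4GPGJ', offset=14
After 5 (seek(-13, END)): offset=16
After 6 (tell()): offset=16
After 7 (seek(-3, CUR)): offset=13
After 8 (seek(-10, END)): offset=19
After 9 (read(3)): returned 'OFB', offset=22
After 10 (read(5)): returned 'Y7972', offset=27
After 11 (read(3)): returned 'BC', offset=29

Answer: OFB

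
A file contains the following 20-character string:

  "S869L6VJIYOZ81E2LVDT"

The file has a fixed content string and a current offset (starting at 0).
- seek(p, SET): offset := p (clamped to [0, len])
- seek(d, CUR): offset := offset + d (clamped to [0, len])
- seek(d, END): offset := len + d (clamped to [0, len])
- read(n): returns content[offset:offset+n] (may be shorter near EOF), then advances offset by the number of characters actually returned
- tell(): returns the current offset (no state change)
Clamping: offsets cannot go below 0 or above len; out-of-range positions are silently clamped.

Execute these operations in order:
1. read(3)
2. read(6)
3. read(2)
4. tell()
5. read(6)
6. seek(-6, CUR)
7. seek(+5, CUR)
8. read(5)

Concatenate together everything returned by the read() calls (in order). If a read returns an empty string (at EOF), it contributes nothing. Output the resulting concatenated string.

Answer: S869L6VJIYOZ81E2LLVDT

Derivation:
After 1 (read(3)): returned 'S86', offset=3
After 2 (read(6)): returned '9L6VJI', offset=9
After 3 (read(2)): returned 'YO', offset=11
After 4 (tell()): offset=11
After 5 (read(6)): returned 'Z81E2L', offset=17
After 6 (seek(-6, CUR)): offset=11
After 7 (seek(+5, CUR)): offset=16
After 8 (read(5)): returned 'LVDT', offset=20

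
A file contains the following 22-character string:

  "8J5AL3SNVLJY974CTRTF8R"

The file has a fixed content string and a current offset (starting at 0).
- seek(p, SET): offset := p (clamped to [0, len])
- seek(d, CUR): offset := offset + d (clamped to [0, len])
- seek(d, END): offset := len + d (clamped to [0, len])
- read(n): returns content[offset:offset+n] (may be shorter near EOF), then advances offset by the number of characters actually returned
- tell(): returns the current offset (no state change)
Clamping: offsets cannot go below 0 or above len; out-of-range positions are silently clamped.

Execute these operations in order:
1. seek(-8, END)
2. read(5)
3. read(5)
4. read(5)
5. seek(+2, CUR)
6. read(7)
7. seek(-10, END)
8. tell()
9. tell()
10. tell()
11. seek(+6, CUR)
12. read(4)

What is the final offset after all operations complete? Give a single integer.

After 1 (seek(-8, END)): offset=14
After 2 (read(5)): returned '4CTRT', offset=19
After 3 (read(5)): returned 'F8R', offset=22
After 4 (read(5)): returned '', offset=22
After 5 (seek(+2, CUR)): offset=22
After 6 (read(7)): returned '', offset=22
After 7 (seek(-10, END)): offset=12
After 8 (tell()): offset=12
After 9 (tell()): offset=12
After 10 (tell()): offset=12
After 11 (seek(+6, CUR)): offset=18
After 12 (read(4)): returned 'TF8R', offset=22

Answer: 22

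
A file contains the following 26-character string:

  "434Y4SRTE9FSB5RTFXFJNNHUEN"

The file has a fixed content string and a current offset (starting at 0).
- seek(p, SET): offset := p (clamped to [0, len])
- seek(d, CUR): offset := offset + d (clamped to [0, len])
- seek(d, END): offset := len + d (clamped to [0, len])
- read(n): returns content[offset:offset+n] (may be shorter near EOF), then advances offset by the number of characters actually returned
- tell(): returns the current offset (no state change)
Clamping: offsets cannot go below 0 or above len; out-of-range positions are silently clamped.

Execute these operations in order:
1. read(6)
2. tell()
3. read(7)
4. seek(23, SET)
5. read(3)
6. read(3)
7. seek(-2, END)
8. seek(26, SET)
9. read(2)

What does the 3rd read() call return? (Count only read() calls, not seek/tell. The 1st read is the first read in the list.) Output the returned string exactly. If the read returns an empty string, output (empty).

After 1 (read(6)): returned '434Y4S', offset=6
After 2 (tell()): offset=6
After 3 (read(7)): returned 'RTE9FSB', offset=13
After 4 (seek(23, SET)): offset=23
After 5 (read(3)): returned 'UEN', offset=26
After 6 (read(3)): returned '', offset=26
After 7 (seek(-2, END)): offset=24
After 8 (seek(26, SET)): offset=26
After 9 (read(2)): returned '', offset=26

Answer: UEN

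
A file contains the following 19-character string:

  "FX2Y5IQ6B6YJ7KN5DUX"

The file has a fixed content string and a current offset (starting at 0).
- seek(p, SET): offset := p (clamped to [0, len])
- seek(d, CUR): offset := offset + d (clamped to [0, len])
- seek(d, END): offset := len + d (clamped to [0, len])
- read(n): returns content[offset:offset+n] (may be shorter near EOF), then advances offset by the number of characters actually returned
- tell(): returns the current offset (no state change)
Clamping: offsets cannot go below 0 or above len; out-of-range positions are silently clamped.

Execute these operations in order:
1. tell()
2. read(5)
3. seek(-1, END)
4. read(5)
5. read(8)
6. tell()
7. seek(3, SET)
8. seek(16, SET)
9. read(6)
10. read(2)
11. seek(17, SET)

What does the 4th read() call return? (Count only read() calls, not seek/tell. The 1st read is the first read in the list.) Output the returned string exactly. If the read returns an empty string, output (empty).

Answer: DUX

Derivation:
After 1 (tell()): offset=0
After 2 (read(5)): returned 'FX2Y5', offset=5
After 3 (seek(-1, END)): offset=18
After 4 (read(5)): returned 'X', offset=19
After 5 (read(8)): returned '', offset=19
After 6 (tell()): offset=19
After 7 (seek(3, SET)): offset=3
After 8 (seek(16, SET)): offset=16
After 9 (read(6)): returned 'DUX', offset=19
After 10 (read(2)): returned '', offset=19
After 11 (seek(17, SET)): offset=17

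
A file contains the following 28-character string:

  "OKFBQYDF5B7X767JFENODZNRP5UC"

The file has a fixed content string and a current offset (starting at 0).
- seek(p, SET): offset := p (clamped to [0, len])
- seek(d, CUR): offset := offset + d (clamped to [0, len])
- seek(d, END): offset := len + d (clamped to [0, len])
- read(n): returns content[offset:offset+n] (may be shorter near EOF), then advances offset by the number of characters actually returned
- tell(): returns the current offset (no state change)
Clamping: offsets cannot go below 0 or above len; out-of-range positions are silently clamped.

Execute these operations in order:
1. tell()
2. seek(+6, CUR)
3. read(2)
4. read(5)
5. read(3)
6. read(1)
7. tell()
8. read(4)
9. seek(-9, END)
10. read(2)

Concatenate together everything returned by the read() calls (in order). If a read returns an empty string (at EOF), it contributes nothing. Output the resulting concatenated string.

Answer: DF5B7X767JFENODOD

Derivation:
After 1 (tell()): offset=0
After 2 (seek(+6, CUR)): offset=6
After 3 (read(2)): returned 'DF', offset=8
After 4 (read(5)): returned '5B7X7', offset=13
After 5 (read(3)): returned '67J', offset=16
After 6 (read(1)): returned 'F', offset=17
After 7 (tell()): offset=17
After 8 (read(4)): returned 'ENOD', offset=21
After 9 (seek(-9, END)): offset=19
After 10 (read(2)): returned 'OD', offset=21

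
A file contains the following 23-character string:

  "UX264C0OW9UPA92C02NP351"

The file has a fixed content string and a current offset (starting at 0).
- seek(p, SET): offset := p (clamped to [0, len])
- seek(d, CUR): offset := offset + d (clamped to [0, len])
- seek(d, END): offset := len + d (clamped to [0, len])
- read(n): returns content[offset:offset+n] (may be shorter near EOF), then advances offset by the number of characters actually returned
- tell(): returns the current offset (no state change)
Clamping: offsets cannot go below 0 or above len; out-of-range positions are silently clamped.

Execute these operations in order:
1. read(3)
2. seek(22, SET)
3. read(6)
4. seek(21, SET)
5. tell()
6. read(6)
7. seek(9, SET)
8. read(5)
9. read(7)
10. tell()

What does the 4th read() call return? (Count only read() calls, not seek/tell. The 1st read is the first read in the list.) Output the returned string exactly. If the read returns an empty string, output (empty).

Answer: 9UPA9

Derivation:
After 1 (read(3)): returned 'UX2', offset=3
After 2 (seek(22, SET)): offset=22
After 3 (read(6)): returned '1', offset=23
After 4 (seek(21, SET)): offset=21
After 5 (tell()): offset=21
After 6 (read(6)): returned '51', offset=23
After 7 (seek(9, SET)): offset=9
After 8 (read(5)): returned '9UPA9', offset=14
After 9 (read(7)): returned '2C02NP3', offset=21
After 10 (tell()): offset=21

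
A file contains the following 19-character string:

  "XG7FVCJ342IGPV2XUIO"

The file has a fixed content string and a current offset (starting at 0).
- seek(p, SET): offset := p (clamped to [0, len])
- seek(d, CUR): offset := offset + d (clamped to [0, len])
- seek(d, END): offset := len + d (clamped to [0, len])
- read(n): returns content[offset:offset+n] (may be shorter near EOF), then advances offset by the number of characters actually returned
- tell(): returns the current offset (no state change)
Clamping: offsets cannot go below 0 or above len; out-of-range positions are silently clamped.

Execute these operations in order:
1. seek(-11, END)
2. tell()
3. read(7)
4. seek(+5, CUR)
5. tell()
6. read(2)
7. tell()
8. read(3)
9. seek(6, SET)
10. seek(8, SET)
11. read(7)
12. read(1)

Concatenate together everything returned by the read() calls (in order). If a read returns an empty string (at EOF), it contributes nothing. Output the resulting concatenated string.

After 1 (seek(-11, END)): offset=8
After 2 (tell()): offset=8
After 3 (read(7)): returned '42IGPV2', offset=15
After 4 (seek(+5, CUR)): offset=19
After 5 (tell()): offset=19
After 6 (read(2)): returned '', offset=19
After 7 (tell()): offset=19
After 8 (read(3)): returned '', offset=19
After 9 (seek(6, SET)): offset=6
After 10 (seek(8, SET)): offset=8
After 11 (read(7)): returned '42IGPV2', offset=15
After 12 (read(1)): returned 'X', offset=16

Answer: 42IGPV242IGPV2X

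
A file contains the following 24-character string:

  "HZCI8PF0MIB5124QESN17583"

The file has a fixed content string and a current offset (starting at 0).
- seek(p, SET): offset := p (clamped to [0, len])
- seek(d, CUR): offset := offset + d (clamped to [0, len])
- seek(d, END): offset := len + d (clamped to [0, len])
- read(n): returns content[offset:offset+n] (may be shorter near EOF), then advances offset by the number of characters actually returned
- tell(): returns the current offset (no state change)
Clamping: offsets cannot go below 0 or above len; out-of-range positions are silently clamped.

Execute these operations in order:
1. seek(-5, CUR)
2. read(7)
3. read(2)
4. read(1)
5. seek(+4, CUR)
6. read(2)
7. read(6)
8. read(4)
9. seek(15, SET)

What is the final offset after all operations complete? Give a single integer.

Answer: 15

Derivation:
After 1 (seek(-5, CUR)): offset=0
After 2 (read(7)): returned 'HZCI8PF', offset=7
After 3 (read(2)): returned '0M', offset=9
After 4 (read(1)): returned 'I', offset=10
After 5 (seek(+4, CUR)): offset=14
After 6 (read(2)): returned '4Q', offset=16
After 7 (read(6)): returned 'ESN175', offset=22
After 8 (read(4)): returned '83', offset=24
After 9 (seek(15, SET)): offset=15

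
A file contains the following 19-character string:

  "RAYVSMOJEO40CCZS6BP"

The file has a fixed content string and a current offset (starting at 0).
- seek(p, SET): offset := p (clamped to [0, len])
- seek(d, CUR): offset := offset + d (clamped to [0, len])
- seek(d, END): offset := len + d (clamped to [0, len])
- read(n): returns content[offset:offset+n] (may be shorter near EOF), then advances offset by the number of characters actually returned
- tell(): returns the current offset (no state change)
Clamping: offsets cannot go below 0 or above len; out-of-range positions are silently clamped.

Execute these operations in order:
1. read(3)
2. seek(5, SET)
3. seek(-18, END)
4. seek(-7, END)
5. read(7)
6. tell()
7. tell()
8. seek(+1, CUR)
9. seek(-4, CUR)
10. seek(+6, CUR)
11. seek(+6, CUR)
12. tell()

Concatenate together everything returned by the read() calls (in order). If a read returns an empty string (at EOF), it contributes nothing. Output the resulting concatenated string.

Answer: RAYCCZS6BP

Derivation:
After 1 (read(3)): returned 'RAY', offset=3
After 2 (seek(5, SET)): offset=5
After 3 (seek(-18, END)): offset=1
After 4 (seek(-7, END)): offset=12
After 5 (read(7)): returned 'CCZS6BP', offset=19
After 6 (tell()): offset=19
After 7 (tell()): offset=19
After 8 (seek(+1, CUR)): offset=19
After 9 (seek(-4, CUR)): offset=15
After 10 (seek(+6, CUR)): offset=19
After 11 (seek(+6, CUR)): offset=19
After 12 (tell()): offset=19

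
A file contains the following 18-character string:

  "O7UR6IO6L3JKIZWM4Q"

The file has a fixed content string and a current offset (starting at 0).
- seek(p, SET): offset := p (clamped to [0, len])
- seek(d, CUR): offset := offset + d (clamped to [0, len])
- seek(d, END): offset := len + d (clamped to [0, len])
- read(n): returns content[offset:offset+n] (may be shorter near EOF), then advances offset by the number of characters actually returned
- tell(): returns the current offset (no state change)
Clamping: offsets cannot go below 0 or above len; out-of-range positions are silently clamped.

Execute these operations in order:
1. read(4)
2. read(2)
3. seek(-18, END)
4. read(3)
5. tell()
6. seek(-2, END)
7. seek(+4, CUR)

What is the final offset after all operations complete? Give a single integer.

Answer: 18

Derivation:
After 1 (read(4)): returned 'O7UR', offset=4
After 2 (read(2)): returned '6I', offset=6
After 3 (seek(-18, END)): offset=0
After 4 (read(3)): returned 'O7U', offset=3
After 5 (tell()): offset=3
After 6 (seek(-2, END)): offset=16
After 7 (seek(+4, CUR)): offset=18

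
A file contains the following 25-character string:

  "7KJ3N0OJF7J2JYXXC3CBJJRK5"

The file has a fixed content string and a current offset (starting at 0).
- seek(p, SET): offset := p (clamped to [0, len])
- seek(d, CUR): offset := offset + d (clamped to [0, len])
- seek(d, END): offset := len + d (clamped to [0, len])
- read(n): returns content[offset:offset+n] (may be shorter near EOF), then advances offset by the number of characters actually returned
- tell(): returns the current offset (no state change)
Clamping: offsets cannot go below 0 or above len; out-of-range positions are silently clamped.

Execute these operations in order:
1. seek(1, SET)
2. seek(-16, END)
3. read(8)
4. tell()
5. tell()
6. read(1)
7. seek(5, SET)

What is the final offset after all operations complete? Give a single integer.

Answer: 5

Derivation:
After 1 (seek(1, SET)): offset=1
After 2 (seek(-16, END)): offset=9
After 3 (read(8)): returned '7J2JYXXC', offset=17
After 4 (tell()): offset=17
After 5 (tell()): offset=17
After 6 (read(1)): returned '3', offset=18
After 7 (seek(5, SET)): offset=5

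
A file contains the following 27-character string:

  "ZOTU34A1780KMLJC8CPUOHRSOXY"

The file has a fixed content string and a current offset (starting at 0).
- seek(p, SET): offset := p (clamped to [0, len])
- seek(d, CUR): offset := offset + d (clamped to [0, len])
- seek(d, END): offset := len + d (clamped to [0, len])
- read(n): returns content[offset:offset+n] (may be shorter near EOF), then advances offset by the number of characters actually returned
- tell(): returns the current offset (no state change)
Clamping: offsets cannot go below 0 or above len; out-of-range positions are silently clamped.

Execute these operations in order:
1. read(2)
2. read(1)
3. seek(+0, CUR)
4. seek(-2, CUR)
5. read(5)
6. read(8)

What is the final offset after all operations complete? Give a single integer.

After 1 (read(2)): returned 'ZO', offset=2
After 2 (read(1)): returned 'T', offset=3
After 3 (seek(+0, CUR)): offset=3
After 4 (seek(-2, CUR)): offset=1
After 5 (read(5)): returned 'OTU34', offset=6
After 6 (read(8)): returned 'A1780KML', offset=14

Answer: 14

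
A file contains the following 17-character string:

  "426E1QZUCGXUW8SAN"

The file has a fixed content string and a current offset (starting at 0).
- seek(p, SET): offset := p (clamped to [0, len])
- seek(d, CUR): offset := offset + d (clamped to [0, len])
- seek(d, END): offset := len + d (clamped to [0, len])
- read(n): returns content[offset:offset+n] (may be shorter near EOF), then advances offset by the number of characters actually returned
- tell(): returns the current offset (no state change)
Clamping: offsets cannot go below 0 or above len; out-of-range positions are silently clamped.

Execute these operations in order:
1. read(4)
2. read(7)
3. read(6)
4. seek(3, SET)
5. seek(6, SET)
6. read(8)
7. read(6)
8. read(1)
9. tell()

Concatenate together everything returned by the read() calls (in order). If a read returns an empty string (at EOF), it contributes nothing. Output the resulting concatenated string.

Answer: 426E1QZUCGXUW8SANZUCGXUW8SAN

Derivation:
After 1 (read(4)): returned '426E', offset=4
After 2 (read(7)): returned '1QZUCGX', offset=11
After 3 (read(6)): returned 'UW8SAN', offset=17
After 4 (seek(3, SET)): offset=3
After 5 (seek(6, SET)): offset=6
After 6 (read(8)): returned 'ZUCGXUW8', offset=14
After 7 (read(6)): returned 'SAN', offset=17
After 8 (read(1)): returned '', offset=17
After 9 (tell()): offset=17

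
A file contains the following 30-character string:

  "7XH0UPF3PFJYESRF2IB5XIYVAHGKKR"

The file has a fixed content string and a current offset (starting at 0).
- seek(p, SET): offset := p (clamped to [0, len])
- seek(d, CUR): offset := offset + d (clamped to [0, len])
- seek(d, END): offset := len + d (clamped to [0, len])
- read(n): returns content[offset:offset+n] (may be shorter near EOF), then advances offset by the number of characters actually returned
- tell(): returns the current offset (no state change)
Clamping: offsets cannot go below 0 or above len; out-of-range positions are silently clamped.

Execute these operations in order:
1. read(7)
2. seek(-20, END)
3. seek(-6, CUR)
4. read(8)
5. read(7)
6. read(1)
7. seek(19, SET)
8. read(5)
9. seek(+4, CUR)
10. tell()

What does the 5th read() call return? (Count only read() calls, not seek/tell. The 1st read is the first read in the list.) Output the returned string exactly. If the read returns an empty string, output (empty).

After 1 (read(7)): returned '7XH0UPF', offset=7
After 2 (seek(-20, END)): offset=10
After 3 (seek(-6, CUR)): offset=4
After 4 (read(8)): returned 'UPF3PFJY', offset=12
After 5 (read(7)): returned 'ESRF2IB', offset=19
After 6 (read(1)): returned '5', offset=20
After 7 (seek(19, SET)): offset=19
After 8 (read(5)): returned '5XIYV', offset=24
After 9 (seek(+4, CUR)): offset=28
After 10 (tell()): offset=28

Answer: 5XIYV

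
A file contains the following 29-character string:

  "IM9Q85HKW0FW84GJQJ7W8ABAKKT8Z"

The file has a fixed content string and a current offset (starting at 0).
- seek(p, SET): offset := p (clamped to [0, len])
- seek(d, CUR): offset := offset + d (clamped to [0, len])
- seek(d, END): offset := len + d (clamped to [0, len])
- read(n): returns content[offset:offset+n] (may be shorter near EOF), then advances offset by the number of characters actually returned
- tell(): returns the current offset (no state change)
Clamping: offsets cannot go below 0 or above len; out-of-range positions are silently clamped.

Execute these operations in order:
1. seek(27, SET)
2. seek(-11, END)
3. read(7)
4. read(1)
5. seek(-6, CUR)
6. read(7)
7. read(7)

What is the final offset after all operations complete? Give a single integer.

Answer: 29

Derivation:
After 1 (seek(27, SET)): offset=27
After 2 (seek(-11, END)): offset=18
After 3 (read(7)): returned '7W8ABAK', offset=25
After 4 (read(1)): returned 'K', offset=26
After 5 (seek(-6, CUR)): offset=20
After 6 (read(7)): returned '8ABAKKT', offset=27
After 7 (read(7)): returned '8Z', offset=29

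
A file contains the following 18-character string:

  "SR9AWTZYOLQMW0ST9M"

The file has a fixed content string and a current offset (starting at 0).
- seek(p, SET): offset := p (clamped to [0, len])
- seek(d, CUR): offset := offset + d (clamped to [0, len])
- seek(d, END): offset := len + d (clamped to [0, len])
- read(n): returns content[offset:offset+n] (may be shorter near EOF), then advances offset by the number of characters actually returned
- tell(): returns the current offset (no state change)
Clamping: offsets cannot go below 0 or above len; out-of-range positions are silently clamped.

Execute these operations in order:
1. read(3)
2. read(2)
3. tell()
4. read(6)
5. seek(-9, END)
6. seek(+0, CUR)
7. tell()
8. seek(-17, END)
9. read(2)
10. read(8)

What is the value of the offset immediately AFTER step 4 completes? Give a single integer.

Answer: 11

Derivation:
After 1 (read(3)): returned 'SR9', offset=3
After 2 (read(2)): returned 'AW', offset=5
After 3 (tell()): offset=5
After 4 (read(6)): returned 'TZYOLQ', offset=11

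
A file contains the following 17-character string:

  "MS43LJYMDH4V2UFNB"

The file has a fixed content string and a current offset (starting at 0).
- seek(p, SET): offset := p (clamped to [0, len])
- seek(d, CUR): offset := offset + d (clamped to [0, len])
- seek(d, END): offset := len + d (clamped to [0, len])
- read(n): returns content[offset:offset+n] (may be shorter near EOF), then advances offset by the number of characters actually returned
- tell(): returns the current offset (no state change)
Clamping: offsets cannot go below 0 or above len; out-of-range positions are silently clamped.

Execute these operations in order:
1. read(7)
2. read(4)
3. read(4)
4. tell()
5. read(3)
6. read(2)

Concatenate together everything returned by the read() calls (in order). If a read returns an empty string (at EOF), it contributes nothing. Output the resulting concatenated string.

Answer: MS43LJYMDH4V2UFNB

Derivation:
After 1 (read(7)): returned 'MS43LJY', offset=7
After 2 (read(4)): returned 'MDH4', offset=11
After 3 (read(4)): returned 'V2UF', offset=15
After 4 (tell()): offset=15
After 5 (read(3)): returned 'NB', offset=17
After 6 (read(2)): returned '', offset=17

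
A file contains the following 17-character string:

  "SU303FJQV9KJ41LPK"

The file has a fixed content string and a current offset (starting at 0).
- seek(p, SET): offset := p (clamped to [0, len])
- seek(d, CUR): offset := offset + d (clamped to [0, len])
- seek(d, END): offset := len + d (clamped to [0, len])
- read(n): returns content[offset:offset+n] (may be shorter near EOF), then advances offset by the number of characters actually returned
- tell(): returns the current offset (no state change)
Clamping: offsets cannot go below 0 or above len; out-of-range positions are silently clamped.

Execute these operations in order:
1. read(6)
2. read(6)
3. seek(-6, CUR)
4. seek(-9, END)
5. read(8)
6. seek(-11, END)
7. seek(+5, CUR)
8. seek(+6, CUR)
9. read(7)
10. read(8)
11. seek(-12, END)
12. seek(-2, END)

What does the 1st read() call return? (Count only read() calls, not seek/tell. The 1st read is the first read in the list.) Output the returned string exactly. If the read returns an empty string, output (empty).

After 1 (read(6)): returned 'SU303F', offset=6
After 2 (read(6)): returned 'JQV9KJ', offset=12
After 3 (seek(-6, CUR)): offset=6
After 4 (seek(-9, END)): offset=8
After 5 (read(8)): returned 'V9KJ41LP', offset=16
After 6 (seek(-11, END)): offset=6
After 7 (seek(+5, CUR)): offset=11
After 8 (seek(+6, CUR)): offset=17
After 9 (read(7)): returned '', offset=17
After 10 (read(8)): returned '', offset=17
After 11 (seek(-12, END)): offset=5
After 12 (seek(-2, END)): offset=15

Answer: SU303F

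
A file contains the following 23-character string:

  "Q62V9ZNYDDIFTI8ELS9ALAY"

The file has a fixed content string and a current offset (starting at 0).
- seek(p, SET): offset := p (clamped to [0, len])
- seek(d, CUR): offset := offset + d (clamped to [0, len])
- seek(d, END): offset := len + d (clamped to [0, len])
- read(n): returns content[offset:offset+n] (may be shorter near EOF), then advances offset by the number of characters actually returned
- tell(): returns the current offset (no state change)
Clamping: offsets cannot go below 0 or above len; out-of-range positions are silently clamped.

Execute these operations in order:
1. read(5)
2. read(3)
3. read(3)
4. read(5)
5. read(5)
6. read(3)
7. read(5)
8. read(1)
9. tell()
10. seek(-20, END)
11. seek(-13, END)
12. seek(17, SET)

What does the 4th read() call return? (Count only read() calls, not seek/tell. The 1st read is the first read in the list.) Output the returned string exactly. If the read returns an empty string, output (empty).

Answer: FTI8E

Derivation:
After 1 (read(5)): returned 'Q62V9', offset=5
After 2 (read(3)): returned 'ZNY', offset=8
After 3 (read(3)): returned 'DDI', offset=11
After 4 (read(5)): returned 'FTI8E', offset=16
After 5 (read(5)): returned 'LS9AL', offset=21
After 6 (read(3)): returned 'AY', offset=23
After 7 (read(5)): returned '', offset=23
After 8 (read(1)): returned '', offset=23
After 9 (tell()): offset=23
After 10 (seek(-20, END)): offset=3
After 11 (seek(-13, END)): offset=10
After 12 (seek(17, SET)): offset=17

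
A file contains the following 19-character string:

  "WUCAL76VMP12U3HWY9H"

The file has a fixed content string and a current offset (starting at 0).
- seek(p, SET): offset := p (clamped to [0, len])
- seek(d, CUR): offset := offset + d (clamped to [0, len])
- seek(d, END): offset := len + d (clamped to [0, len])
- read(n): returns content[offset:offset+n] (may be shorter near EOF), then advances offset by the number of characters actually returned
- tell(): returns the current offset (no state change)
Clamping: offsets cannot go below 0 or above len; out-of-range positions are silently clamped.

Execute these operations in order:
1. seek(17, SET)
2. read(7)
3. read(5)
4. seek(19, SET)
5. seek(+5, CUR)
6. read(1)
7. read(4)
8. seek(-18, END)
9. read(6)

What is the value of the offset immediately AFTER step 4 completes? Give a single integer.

After 1 (seek(17, SET)): offset=17
After 2 (read(7)): returned '9H', offset=19
After 3 (read(5)): returned '', offset=19
After 4 (seek(19, SET)): offset=19

Answer: 19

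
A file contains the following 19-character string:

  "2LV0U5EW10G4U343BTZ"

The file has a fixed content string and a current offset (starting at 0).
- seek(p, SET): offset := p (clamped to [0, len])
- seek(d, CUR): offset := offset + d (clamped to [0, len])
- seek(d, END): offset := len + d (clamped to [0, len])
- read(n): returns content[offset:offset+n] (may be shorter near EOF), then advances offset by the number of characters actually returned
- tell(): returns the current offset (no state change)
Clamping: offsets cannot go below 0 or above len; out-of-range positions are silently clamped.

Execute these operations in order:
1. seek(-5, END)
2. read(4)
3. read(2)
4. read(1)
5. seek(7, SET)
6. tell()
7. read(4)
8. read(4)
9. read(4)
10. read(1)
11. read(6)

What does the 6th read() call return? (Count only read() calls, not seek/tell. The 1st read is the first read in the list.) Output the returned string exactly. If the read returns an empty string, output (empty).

Answer: 3BTZ

Derivation:
After 1 (seek(-5, END)): offset=14
After 2 (read(4)): returned '43BT', offset=18
After 3 (read(2)): returned 'Z', offset=19
After 4 (read(1)): returned '', offset=19
After 5 (seek(7, SET)): offset=7
After 6 (tell()): offset=7
After 7 (read(4)): returned 'W10G', offset=11
After 8 (read(4)): returned '4U34', offset=15
After 9 (read(4)): returned '3BTZ', offset=19
After 10 (read(1)): returned '', offset=19
After 11 (read(6)): returned '', offset=19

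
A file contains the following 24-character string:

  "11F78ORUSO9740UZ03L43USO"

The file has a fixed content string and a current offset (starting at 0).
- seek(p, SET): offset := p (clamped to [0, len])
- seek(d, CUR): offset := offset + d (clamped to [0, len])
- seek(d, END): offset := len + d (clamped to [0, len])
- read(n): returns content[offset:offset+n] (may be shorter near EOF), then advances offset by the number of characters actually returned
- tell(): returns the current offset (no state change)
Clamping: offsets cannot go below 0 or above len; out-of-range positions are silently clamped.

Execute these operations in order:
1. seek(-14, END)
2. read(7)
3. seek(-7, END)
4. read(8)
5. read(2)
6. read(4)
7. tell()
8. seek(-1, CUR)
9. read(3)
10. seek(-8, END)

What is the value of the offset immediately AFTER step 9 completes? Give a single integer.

Answer: 24

Derivation:
After 1 (seek(-14, END)): offset=10
After 2 (read(7)): returned '9740UZ0', offset=17
After 3 (seek(-7, END)): offset=17
After 4 (read(8)): returned '3L43USO', offset=24
After 5 (read(2)): returned '', offset=24
After 6 (read(4)): returned '', offset=24
After 7 (tell()): offset=24
After 8 (seek(-1, CUR)): offset=23
After 9 (read(3)): returned 'O', offset=24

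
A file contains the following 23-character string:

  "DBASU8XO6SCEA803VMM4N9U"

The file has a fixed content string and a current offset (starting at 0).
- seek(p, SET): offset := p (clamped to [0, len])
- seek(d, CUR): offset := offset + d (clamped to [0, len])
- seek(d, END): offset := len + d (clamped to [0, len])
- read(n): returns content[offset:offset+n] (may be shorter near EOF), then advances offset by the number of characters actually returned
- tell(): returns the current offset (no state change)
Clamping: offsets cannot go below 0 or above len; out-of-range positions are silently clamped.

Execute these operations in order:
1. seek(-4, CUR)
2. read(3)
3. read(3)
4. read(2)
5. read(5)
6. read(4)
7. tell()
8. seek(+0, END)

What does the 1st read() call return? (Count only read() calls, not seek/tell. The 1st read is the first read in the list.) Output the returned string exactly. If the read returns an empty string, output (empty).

Answer: DBA

Derivation:
After 1 (seek(-4, CUR)): offset=0
After 2 (read(3)): returned 'DBA', offset=3
After 3 (read(3)): returned 'SU8', offset=6
After 4 (read(2)): returned 'XO', offset=8
After 5 (read(5)): returned '6SCEA', offset=13
After 6 (read(4)): returned '803V', offset=17
After 7 (tell()): offset=17
After 8 (seek(+0, END)): offset=23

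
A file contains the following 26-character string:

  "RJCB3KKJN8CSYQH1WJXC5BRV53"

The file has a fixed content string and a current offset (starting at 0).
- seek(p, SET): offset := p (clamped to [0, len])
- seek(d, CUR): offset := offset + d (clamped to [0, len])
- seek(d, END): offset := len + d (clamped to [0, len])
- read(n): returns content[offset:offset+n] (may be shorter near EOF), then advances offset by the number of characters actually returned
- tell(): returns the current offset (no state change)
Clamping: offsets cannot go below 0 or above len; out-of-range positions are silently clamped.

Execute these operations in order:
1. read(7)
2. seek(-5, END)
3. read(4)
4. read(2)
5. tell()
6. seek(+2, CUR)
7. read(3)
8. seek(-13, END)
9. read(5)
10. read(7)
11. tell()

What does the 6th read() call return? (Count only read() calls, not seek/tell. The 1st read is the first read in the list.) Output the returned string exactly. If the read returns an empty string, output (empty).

After 1 (read(7)): returned 'RJCB3KK', offset=7
After 2 (seek(-5, END)): offset=21
After 3 (read(4)): returned 'BRV5', offset=25
After 4 (read(2)): returned '3', offset=26
After 5 (tell()): offset=26
After 6 (seek(+2, CUR)): offset=26
After 7 (read(3)): returned '', offset=26
After 8 (seek(-13, END)): offset=13
After 9 (read(5)): returned 'QH1WJ', offset=18
After 10 (read(7)): returned 'XC5BRV5', offset=25
After 11 (tell()): offset=25

Answer: XC5BRV5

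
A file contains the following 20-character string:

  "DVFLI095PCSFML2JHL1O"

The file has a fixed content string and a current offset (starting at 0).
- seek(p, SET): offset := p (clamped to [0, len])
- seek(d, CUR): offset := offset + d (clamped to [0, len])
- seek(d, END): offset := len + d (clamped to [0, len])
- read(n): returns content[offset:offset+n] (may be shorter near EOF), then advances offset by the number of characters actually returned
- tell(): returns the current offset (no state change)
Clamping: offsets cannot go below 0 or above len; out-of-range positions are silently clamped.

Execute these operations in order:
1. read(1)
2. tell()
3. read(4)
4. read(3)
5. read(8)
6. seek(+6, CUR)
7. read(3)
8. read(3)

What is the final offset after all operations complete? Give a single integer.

After 1 (read(1)): returned 'D', offset=1
After 2 (tell()): offset=1
After 3 (read(4)): returned 'VFLI', offset=5
After 4 (read(3)): returned '095', offset=8
After 5 (read(8)): returned 'PCSFML2J', offset=16
After 6 (seek(+6, CUR)): offset=20
After 7 (read(3)): returned '', offset=20
After 8 (read(3)): returned '', offset=20

Answer: 20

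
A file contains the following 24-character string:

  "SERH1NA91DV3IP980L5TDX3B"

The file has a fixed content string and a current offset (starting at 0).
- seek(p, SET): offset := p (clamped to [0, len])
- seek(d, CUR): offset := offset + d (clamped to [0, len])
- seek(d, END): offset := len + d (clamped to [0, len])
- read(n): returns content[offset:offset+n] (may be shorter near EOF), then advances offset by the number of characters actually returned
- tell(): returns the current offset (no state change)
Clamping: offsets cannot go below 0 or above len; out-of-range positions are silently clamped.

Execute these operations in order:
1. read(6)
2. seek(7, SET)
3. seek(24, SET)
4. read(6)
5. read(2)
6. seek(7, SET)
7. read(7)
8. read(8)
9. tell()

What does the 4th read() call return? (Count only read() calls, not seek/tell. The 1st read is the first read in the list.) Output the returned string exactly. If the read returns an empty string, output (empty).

Answer: 91DV3IP

Derivation:
After 1 (read(6)): returned 'SERH1N', offset=6
After 2 (seek(7, SET)): offset=7
After 3 (seek(24, SET)): offset=24
After 4 (read(6)): returned '', offset=24
After 5 (read(2)): returned '', offset=24
After 6 (seek(7, SET)): offset=7
After 7 (read(7)): returned '91DV3IP', offset=14
After 8 (read(8)): returned '980L5TDX', offset=22
After 9 (tell()): offset=22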